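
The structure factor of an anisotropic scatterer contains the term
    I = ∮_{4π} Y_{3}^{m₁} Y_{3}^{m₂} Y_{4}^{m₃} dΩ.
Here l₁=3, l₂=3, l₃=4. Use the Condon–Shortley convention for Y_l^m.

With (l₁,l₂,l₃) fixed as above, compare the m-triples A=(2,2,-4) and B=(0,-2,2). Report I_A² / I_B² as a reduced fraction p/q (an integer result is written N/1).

Shared (l₁,l₂,l₃)=(3,3,4): N and (l;000)² cancel in I_A²/I_B².
A: Δ = 2!·4!·4!/11! = 1/34650; Racah Σ t=1..1: t=1:−1/576 = -1/576; ⇒ 3j(3 3 4; 2 2 -4)² = 5/99, sgn -1
B: Δ = 2!·4!·4!/11! = 1/34650; Racah Σ t=0..1: t=0:+1/72 t=1:−1/96 = 1/288; ⇒ 3j(3 3 4; 0 -2 2)² = 1/462, sgn +1
I_A²/I_B² = (5/99)/(1/462) = 70/3

70/3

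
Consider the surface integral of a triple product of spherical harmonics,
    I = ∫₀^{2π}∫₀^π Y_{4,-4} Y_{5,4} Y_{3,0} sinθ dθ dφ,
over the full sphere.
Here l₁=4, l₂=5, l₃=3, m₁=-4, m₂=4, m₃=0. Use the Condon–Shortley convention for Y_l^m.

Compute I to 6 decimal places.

m-sum 0 ✓  L=12 even ✓  1≤3≤9 ✓
Π(2lᵢ+1) = 9×11×7 = 693
triangle coeff Δ(4,5,3) = 1/180180
Σ_t [2,4]: t=2:+1/576 t=3:−1/144 t=4:+1/576 = -1/288
(3j)²=20/1001 [(4 5 3; 0 0 0)], sign=+1
Σ_t [6,6]: t=6:+1/8640 = 1/8640
(3j)²=28/715 [(4 5 3; -4 4 0)], sign=-1
⇒ 4πI² = 1008/1859
I = (-1)√(1008/1859/(4π)) = -0.20772350

-0.207724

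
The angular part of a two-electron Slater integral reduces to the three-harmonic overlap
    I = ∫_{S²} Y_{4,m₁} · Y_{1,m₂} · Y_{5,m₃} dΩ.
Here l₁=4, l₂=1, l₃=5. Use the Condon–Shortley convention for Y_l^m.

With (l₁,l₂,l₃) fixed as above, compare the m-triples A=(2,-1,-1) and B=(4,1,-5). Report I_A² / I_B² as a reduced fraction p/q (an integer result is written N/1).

Shared (l₁,l₂,l₃)=(4,1,5): N and (l;000)² cancel in I_A²/I_B².
A: Δ = 0!·8!·2!/11! = 1/495; Racah Σ t=0..0: t=0:+1/2880 = 1/2880; ⇒ 3j(4 1 5; 2 -1 -1)² = 2/165, sgn +1
B: Δ = 0!·8!·2!/11! = 1/495; Racah Σ t=0..0: t=0:+1/80640 = 1/80640; ⇒ 3j(4 1 5; 4 1 -5)² = 1/11, sgn +1
I_A²/I_B² = (2/165)/(1/11) = 2/15

2/15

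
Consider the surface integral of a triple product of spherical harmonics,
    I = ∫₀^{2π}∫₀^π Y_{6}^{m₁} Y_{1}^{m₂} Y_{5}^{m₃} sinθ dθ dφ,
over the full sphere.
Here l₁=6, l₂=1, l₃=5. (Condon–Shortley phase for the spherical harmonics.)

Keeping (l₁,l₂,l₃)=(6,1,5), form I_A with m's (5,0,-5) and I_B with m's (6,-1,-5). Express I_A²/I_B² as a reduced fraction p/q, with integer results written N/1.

Shared (l₁,l₂,l₃)=(6,1,5): N and (l;000)² cancel in I_A²/I_B².
A: Δ = 2!·10!·0!/13! = 1/858; Racah Σ t=1..1: t=1:−1/3628800 = -1/3628800; ⇒ 3j(6 1 5; 5 0 -5)² = 1/78, sgn -1
B: Δ = 2!·10!·0!/13! = 1/858; Racah Σ t=0..0: t=0:+1/7257600 = 1/7257600; ⇒ 3j(6 1 5; 6 -1 -5)² = 1/13, sgn +1
I_A²/I_B² = (1/78)/(1/13) = 1/6

1/6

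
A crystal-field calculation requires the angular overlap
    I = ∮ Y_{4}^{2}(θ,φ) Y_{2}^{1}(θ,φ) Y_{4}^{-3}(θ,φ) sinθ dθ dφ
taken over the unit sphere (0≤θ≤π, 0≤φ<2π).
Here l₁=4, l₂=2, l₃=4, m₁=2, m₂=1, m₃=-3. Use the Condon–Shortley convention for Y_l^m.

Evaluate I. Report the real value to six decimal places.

-0.187702

m-sum 0 ✓  L=10 even ✓  2≤4≤6 ✓
Π(2lᵢ+1) = 9×5×9 = 405
triangle coeff Δ(4,2,4) = 1/13860
Σ_t [0,2]: t=0:+1/192 t=1:−1/36 t=2:+1/192 = -5/288
(3j)²=20/693 [(4 2 4; 0 0 0)], sign=-1
Σ_t [1,2]: t=1:−1/240 t=2:+1/1440 = -1/288
(3j)²=5/132 [(4 2 4; 2 1 -3)], sign=+1
⇒ 4πI² = 375/847
I = (-1)√(375/847/(4π)) = -0.18770204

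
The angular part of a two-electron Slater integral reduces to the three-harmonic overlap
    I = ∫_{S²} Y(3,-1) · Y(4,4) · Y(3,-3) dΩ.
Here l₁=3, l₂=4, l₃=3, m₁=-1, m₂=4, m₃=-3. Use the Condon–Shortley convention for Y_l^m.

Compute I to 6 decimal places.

-0.166198

Rules hold: Σm=0, L=10 even, 1≤3≤7.
N = 7·9·7 = 441
Δ = 4!·2!·4!/11! = 1/34650
Racah Σ t=1..3: t=1:−1/72 t=2:+1/16 t=3:−1/72 = 5/144
⇒ 3j(3 4 3; 0 0 0)² = 2/77, sgn -1
Racah Σ t=4..4: t=4:+1/1152 = 1/1152
⇒ 3j(3 4 3; -1 4 -3)² = 1/33, sgn +1
4πI² = N·(3j₀)²·(3jₘ)² = 42/121
I = -1·√(0.347107/4π) = -0.16619847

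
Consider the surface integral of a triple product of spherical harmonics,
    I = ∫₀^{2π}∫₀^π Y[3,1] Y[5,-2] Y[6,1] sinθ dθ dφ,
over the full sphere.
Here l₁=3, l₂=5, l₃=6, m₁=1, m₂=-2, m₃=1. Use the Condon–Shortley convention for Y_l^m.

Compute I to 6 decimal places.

m-sum 0 ✓  L=14 even ✓  2≤6≤8 ✓
Π(2lᵢ+1) = 7×11×13 = 1001
triangle coeff Δ(3,5,6) = 1/675675
Σ_t [0,2]: t=0:+1/8640 t=1:−1/2304 t=2:+1/8640 = -7/34560
(3j)²=7/429 [(3 5 6; 0 0 0)], sign=-1
Σ_t [0,2]: t=0:+1/5760 t=1:−1/8640 t=2:+1/241920 = 1/16128
(3j)²=5/1001 [(3 5 6; 1 -2 1)], sign=-1
⇒ 4πI² = 35/429
I = (+1)√(35/429/(4π)) = 0.08057502

0.080575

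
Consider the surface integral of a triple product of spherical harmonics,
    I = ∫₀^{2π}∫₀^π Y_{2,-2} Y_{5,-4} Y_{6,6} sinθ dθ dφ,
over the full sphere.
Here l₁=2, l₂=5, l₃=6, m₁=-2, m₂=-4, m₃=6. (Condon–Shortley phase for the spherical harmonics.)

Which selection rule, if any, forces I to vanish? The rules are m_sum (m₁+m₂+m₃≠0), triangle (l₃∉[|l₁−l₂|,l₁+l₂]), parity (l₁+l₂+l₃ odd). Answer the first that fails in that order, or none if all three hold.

parity

Σmᵢ = 0  ✓
l₃∈[|l₁−l₂|,l₁+l₂]=[3,7], have l₃=6  ✓
Σlᵢ = 13 ⇒ odd  ✗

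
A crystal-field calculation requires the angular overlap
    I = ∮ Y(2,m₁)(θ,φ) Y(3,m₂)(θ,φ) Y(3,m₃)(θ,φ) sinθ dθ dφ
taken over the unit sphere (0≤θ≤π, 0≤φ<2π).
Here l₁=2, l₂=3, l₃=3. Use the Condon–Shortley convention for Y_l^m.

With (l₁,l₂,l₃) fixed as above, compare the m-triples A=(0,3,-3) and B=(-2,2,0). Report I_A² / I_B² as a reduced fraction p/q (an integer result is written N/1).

5/4

Same 2,3,3: normalisation and zero-m 3j drop out of the ratio.
A: Δ: 2! 2! 4! / 9! → 1/3780; sum: t=2:+1/96 = 1/96; 3j²(2 3 3; 0 3 -3) = Δ·Π!·Σ² = 5/84  (sign +1)
B: Δ: 2! 2! 4! / 9! → 1/3780; sum: t=2:+1/24 = 1/24; 3j²(2 3 3; -2 2 0) = Δ·Π!·Σ² = 1/21  (sign -1)
I_A²/I_B² = (5/84)/(1/21) = 5/4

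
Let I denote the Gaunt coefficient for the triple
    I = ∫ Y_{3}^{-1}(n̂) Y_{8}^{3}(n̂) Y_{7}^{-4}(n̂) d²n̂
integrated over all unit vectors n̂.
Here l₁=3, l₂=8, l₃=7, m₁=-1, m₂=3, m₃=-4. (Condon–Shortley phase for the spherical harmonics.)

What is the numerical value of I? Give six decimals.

0.000000

Σmᵢ = -2 ≠ 0, so the φ-integral vanishes; I = 0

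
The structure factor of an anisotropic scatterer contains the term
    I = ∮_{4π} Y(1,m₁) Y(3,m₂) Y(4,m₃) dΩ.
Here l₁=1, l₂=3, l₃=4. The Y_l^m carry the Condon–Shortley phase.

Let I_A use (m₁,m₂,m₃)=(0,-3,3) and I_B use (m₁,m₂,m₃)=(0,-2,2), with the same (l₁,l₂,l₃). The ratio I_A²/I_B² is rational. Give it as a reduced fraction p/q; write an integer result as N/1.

Shared (l₁,l₂,l₃)=(1,3,4): N and (l;000)² cancel in I_A²/I_B².
A: Δ = 0!·2!·6!/9! = 1/252; Racah Σ t=0..0: t=0:+1/720 = 1/720; ⇒ 3j(1 3 4; 0 -3 3)² = 1/36, sgn -1
B: Δ = 0!·2!·6!/9! = 1/252; Racah Σ t=0..0: t=0:+1/120 = 1/120; ⇒ 3j(1 3 4; 0 -2 2)² = 1/21, sgn +1
I_A²/I_B² = (1/36)/(1/21) = 7/12

7/12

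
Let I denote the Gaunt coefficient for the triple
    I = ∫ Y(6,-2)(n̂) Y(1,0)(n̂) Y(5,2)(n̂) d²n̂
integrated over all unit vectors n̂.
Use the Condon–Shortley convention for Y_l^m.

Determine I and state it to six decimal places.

0.231133

Rules hold: Σm=0, L=12 even, 5≤5≤7.
N = 13·3·11 = 429
Δ = 2!·10!·0!/13! = 1/858
Racah Σ t=1..1: t=1:−1/14400 = -1/14400
⇒ 3j(6 1 5; 0 0 0)² = 6/143, sgn +1
Racah Σ t=1..1: t=1:−1/30240 = -1/30240
⇒ 3j(6 1 5; -2 0 2)² = 16/429, sgn +1
4πI² = N·(3j₀)²·(3jₘ)² = 96/143
I = +1·√(0.671329/4π) = 0.23113338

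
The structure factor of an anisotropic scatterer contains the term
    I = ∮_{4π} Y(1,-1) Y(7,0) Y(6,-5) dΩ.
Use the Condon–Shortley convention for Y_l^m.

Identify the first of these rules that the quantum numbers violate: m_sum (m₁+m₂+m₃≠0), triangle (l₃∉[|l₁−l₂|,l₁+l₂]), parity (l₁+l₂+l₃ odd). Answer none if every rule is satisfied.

azimuthal sum: -1 + 0 − 5 = -6  ✗
6 ≤ 6 ≤ 8 (triangle on l)
L = 1 + 7 + 6 = 14 (even)

m_sum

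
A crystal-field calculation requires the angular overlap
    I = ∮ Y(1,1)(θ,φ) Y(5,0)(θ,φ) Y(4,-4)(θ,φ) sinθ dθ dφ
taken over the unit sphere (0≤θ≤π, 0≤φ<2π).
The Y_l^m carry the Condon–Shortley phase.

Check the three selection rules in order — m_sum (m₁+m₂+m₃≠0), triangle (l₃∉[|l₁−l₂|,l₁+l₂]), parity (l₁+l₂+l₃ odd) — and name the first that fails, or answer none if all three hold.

Σmᵢ = -3  ✗
l₃∈[|l₁−l₂|,l₁+l₂]=[4,6], have l₃=4
Σlᵢ = 10 ⇒ even

m_sum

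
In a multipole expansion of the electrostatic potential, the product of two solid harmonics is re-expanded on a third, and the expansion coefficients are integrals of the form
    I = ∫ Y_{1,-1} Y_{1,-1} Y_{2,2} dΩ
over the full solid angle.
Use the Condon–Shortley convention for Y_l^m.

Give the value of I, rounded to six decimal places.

0.309019

m-sum 0 ✓  L=4 even ✓  0≤2≤2 ✓
Π(2lᵢ+1) = 3×3×5 = 45
triangle coeff Δ(1,1,2) = 1/30
Σ_t [0,0]: t=0:+1/1 = 1/1
(3j)²=2/15 [(1 1 2; 0 0 0)], sign=+1
Σ_t [0,0]: t=0:+1/4 = 1/4
(3j)²=1/5 [(1 1 2; -1 -1 2)], sign=+1
⇒ 4πI² = 6/5
I = (+1)√(6/5/(4π)) = 0.30901936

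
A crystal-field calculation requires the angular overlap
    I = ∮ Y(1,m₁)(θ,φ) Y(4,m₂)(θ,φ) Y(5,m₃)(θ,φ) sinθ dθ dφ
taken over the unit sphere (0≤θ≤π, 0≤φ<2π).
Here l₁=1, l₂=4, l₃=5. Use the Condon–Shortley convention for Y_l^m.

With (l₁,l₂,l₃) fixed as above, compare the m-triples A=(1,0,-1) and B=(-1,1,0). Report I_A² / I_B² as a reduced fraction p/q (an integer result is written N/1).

3/2

Shared (l₁,l₂,l₃)=(1,4,5): N and (l;000)² cancel in I_A²/I_B².
A: Δ = 0!·2!·8!/11! = 1/495; Racah Σ t=0..0: t=0:+1/1152 = 1/1152; ⇒ 3j(1 4 5; 1 0 -1)² = 1/33, sgn +1
B: Δ = 0!·2!·8!/11! = 1/495; Racah Σ t=0..0: t=0:+1/1440 = 1/1440; ⇒ 3j(1 4 5; -1 1 0)² = 2/99, sgn -1
I_A²/I_B² = (1/33)/(2/99) = 3/2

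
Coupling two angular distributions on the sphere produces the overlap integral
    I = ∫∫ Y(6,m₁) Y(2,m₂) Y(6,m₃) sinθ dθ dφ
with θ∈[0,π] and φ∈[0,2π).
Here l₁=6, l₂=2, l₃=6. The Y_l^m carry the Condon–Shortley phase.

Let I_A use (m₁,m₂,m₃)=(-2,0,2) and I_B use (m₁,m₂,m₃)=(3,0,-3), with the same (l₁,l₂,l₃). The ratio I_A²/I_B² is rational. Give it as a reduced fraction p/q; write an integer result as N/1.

4/1

Same 6,2,6: normalisation and zero-m 3j drop out of the ratio.
A: Δ: 2! 10! 2! / 15! → 1/90090; sum: t=0:+1/322560 t=1:−1/30240 t=2:+1/69120 = -1/64512; 3j²(6 2 6; -2 0 2) = Δ·Π!·Σ² = 10/1001  (sign -1)
B: Δ: 2! 10! 2! / 15! → 1/90090; sum: t=0:+1/120960 t=1:−1/80640 t=2:+1/1451520 = -1/290304; 3j²(6 2 6; 3 0 -3) = Δ·Π!·Σ² = 5/2002  (sign +1)
I_A²/I_B² = (10/1001)/(5/2002) = 4/1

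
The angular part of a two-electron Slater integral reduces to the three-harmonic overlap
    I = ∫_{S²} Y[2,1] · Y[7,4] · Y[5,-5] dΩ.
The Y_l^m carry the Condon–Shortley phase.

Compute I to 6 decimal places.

m-sum 0 ✓  L=14 even ✓  5≤5≤9 ✓
Π(2lᵢ+1) = 5×15×11 = 825
triangle coeff Δ(2,7,5) = 1/15015
Σ_t [2,2]: t=2:+1/57600 = 1/57600
(3j)²=21/715 [(2 7 5; 0 0 0)], sign=-1
Σ_t [1,1]: t=1:−1/21772800 = -1/21772800
(3j)²=1/1365 [(2 7 5; 1 4 -5)], sign=-1
⇒ 4πI² = 3/169
I = (+1)√(3/169/(4π)) = 0.03758481

0.037585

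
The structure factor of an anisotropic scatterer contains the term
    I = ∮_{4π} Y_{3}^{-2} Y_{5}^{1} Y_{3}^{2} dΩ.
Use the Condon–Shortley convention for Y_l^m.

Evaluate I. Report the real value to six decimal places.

0.000000

m-sum = -2 + 1 + 2 = 1 ≠ 0 ⇒ I = 0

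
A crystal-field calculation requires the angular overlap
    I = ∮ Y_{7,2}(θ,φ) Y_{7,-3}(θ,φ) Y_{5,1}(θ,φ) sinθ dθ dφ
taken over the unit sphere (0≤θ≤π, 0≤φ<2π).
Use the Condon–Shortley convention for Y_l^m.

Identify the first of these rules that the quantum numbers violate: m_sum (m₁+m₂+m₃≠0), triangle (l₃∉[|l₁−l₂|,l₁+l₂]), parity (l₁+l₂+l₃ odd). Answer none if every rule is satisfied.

parity

Σmᵢ = 0  ✓
l₃∈[|l₁−l₂|,l₁+l₂]=[0,14], have l₃=5  ✓
Σlᵢ = 19 ⇒ odd  ✗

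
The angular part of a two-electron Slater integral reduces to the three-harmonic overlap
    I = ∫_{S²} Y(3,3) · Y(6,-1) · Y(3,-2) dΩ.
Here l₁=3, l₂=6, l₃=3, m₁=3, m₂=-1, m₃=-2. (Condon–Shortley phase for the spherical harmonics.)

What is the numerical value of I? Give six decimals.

-0.031364

Rules hold: Σm=0, L=12 even, 3≤3≤9.
N = 7·13·7 = 637
Δ = 6!·0!·6!/13! = 1/12012
Racah Σ t=3..3: t=3:−1/1296 = -1/1296
⇒ 3j(3 6 3; 0 0 0)² = 100/3003, sgn +1
Racah Σ t=0..0: t=0:+1/86400 = 1/86400
⇒ 3j(3 6 3; 3 -1 -2)² = 1/1716, sgn -1
4πI² = N·(3j₀)²·(3jₘ)² = 175/14157
I = -1·√(0.0123614/4π) = -0.03136379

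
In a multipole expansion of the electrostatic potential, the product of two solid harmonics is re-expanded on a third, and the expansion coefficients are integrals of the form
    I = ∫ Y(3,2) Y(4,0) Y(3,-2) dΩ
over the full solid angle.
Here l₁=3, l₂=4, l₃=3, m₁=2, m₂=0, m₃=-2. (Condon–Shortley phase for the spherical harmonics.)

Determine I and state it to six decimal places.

m-sum 0 ✓  L=10 even ✓  1≤3≤7 ✓
Π(2lᵢ+1) = 7×9×7 = 441
triangle coeff Δ(3,4,3) = 1/34650
Σ_t [1,3]: t=1:−1/72 t=2:+1/16 t=3:−1/72 = 5/144
(3j)²=2/77 [(3 4 3; 0 0 0)], sign=-1
Σ_t [0,1]: t=0:+1/576 t=1:−1/72 = -7/576
(3j)²=7/198 [(3 4 3; 2 0 -2)], sign=+1
⇒ 4πI² = 49/121
I = (-1)√(49/121/(4π)) = -0.17951487

-0.179515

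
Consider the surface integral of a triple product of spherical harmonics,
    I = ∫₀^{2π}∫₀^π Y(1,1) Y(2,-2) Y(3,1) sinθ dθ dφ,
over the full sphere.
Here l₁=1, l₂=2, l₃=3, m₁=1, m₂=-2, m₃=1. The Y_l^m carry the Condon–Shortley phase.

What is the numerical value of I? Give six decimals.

-0.082589

Rules hold: Σm=0, L=6 even, 1≤3≤3.
N = 3·5·7 = 105
Δ = 0!·2!·4!/7! = 1/105
Racah Σ t=0..0: t=0:+1/4 = 1/4
⇒ 3j(1 2 3; 0 0 0)² = 3/35, sgn -1
Racah Σ t=0..0: t=0:+1/48 = 1/48
⇒ 3j(1 2 3; 1 -2 1)² = 1/105, sgn +1
4πI² = N·(3j₀)²·(3jₘ)² = 3/35
I = -1·√(0.0857143/4π) = -0.08258890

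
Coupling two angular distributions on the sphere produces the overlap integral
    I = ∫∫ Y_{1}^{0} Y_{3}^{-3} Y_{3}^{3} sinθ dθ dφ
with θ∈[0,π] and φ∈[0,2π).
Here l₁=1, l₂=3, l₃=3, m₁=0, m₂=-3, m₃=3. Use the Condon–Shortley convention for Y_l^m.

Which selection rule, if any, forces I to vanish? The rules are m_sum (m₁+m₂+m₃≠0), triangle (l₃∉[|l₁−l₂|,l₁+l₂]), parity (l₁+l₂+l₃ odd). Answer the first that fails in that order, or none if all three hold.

parity

azimuthal sum: 0 − 3 + 3 = 0  ✓
2 ≤ 3 ≤ 4 (triangle on l)  ✓
L = 1 + 3 + 3 = 7 (odd)  ✗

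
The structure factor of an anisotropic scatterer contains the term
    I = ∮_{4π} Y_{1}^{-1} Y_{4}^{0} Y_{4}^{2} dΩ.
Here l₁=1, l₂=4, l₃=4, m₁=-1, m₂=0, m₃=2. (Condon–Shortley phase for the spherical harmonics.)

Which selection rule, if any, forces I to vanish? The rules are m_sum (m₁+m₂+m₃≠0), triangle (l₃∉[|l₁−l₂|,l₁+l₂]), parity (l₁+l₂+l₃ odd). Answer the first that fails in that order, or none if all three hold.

azimuthal sum: -1 + 0 + 2 = 1  ✗
3 ≤ 4 ≤ 5 (triangle on l)
L = 1 + 4 + 4 = 9 (odd)

m_sum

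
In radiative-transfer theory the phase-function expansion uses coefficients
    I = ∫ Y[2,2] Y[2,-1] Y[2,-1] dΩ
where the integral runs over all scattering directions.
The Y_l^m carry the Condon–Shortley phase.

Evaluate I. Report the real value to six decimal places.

0.220728

m-sum 0 ✓  L=6 even ✓  0≤2≤4 ✓
Π(2lᵢ+1) = 5×5×5 = 125
triangle coeff Δ(2,2,2) = 1/630
Σ_t [0,2]: t=0:+1/8 t=1:−1/1 t=2:+1/8 = -3/4
(3j)²=2/35 [(2 2 2; 0 0 0)], sign=-1
Σ_t [0,0]: t=0:+1/4 = 1/4
(3j)²=3/35 [(2 2 2; 2 -1 -1)], sign=-1
⇒ 4πI² = 30/49
I = (+1)√(30/49/(4π)) = 0.22072812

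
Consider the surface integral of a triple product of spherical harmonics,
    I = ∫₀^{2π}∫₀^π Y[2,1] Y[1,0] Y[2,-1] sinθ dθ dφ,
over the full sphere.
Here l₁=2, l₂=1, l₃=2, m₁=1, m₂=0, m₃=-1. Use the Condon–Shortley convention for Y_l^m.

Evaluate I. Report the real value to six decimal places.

l₁+l₂+l₃=5 is odd: 3j(l;000)=0 ⇒ I=0

0.000000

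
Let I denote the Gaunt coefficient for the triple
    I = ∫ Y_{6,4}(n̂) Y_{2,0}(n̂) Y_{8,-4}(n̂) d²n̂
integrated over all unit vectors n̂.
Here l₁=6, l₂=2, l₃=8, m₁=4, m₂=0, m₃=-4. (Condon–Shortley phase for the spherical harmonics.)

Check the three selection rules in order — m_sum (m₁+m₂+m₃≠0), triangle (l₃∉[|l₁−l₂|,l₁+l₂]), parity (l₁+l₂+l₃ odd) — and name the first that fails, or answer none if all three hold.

none

azimuthal sum: 4 + 0 − 4 = 0  ✓
4 ≤ 8 ≤ 8 (triangle on l)  ✓
L = 6 + 2 + 8 = 16 (even)  ✓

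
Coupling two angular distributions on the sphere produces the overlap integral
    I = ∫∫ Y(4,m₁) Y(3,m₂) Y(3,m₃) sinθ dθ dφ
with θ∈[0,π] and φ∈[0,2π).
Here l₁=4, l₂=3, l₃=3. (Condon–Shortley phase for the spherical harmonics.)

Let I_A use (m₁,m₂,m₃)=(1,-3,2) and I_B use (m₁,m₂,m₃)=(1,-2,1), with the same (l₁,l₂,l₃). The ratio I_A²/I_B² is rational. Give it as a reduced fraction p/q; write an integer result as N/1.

l's match ⇒ only the (l;m) 3-j factors differ between A and B.
A: triangle coeff Δ(4,3,3) = 1/34650; Σ_t [0,0]: t=0:+1/288 = 1/288; (3j)²=5/231 [(4 3 3; 1 -3 2)], sign=-1
B: triangle coeff Δ(4,3,3) = 1/34650; Σ_t [0,1]: t=0:+1/144 t=1:−1/48 = -1/72; (3j)²=16/693 [(4 3 3; 1 -2 1)], sign=-1
I_A²/I_B² = (5/231)/(16/693) = 15/16

15/16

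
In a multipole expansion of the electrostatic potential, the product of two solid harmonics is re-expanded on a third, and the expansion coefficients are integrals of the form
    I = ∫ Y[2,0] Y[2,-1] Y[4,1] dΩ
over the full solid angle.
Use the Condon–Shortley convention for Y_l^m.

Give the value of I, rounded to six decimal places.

-0.220728

Checks pass: Σm=0; 8 even; l₃=4∈[0,4].
(2·2+1)(2·2+1)(2·4+1) = 225
Δ: 0! 4! 4! / 9! → 1/630
sum: t=0:+1/16 = 1/16
3j²(2 2 4; 0 0 0) = Δ·Π!·Σ² = 2/35  (sign +1)
sum: t=0:+1/24 = 1/24
3j²(2 2 4; 0 -1 1) = Δ·Π!·Σ² = 1/21  (sign -1)
combine: 4πI² = 225·2/35·1/21 = 30/49
take √, sign -1: I = -0.22072812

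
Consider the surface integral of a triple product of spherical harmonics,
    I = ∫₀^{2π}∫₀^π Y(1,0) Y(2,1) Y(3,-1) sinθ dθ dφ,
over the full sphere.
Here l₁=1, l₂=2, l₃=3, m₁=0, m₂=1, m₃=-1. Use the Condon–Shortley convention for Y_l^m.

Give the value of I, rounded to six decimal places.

Rules hold: Σm=0, L=6 even, 1≤3≤3.
N = 3·5·7 = 105
Δ = 0!·2!·4!/7! = 1/105
Racah Σ t=0..0: t=0:+1/4 = 1/4
⇒ 3j(1 2 3; 0 0 0)² = 3/35, sgn -1
Racah Σ t=0..0: t=0:+1/6 = 1/6
⇒ 3j(1 2 3; 0 1 -1)² = 8/105, sgn +1
4πI² = N·(3j₀)²·(3jₘ)² = 24/35
I = -1·√(0.685714/4π) = -0.23359668

-0.233597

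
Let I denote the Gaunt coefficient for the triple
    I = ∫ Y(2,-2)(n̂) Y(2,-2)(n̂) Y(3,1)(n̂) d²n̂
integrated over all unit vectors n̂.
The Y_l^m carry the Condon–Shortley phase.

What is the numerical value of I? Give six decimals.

Σmᵢ = -3 ≠ 0, so the φ-integral vanishes; I = 0

0.000000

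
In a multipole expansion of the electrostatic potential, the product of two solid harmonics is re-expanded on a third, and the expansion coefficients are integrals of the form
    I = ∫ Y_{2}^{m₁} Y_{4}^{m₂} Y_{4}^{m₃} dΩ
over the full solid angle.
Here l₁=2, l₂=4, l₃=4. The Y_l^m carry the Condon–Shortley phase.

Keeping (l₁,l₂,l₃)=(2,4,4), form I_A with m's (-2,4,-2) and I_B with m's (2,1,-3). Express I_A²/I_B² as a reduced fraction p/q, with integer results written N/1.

Shared (l₁,l₂,l₃)=(2,4,4): N and (l;000)² cancel in I_A²/I_B².
A: Δ = 2!·2!·6!/11! = 1/13860; Racah Σ t=2..2: t=2:+1/2880 = 1/2880; ⇒ 3j(2 4 4; -2 4 -2)² = 2/165, sgn +1
B: Δ = 2!·2!·6!/11! = 1/13860; Racah Σ t=0..0: t=0:+1/480 = 1/480; ⇒ 3j(2 4 4; 2 1 -3)² = 3/110, sgn -1
I_A²/I_B² = (2/165)/(3/110) = 4/9

4/9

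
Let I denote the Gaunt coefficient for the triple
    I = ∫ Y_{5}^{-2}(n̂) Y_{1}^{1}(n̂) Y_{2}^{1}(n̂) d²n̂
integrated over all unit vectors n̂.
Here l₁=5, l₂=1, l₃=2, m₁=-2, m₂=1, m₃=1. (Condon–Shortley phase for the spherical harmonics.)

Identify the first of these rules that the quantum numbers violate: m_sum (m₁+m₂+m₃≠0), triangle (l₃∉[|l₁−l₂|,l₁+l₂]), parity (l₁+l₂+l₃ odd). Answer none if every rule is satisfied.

triangle

Σmᵢ = 0  ✓
l₃∈[|l₁−l₂|,l₁+l₂]=[4,6], have l₃=2  ✗
Σlᵢ = 8 ⇒ even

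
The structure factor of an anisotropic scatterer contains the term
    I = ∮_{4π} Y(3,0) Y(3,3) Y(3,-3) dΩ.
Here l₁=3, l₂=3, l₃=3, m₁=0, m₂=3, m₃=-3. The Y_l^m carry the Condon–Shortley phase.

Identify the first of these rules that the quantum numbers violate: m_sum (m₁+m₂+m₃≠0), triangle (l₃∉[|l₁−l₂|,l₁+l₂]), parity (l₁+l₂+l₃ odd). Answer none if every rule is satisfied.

parity

Σmᵢ = 0  ✓
l₃∈[|l₁−l₂|,l₁+l₂]=[0,6], have l₃=3  ✓
Σlᵢ = 9 ⇒ odd  ✗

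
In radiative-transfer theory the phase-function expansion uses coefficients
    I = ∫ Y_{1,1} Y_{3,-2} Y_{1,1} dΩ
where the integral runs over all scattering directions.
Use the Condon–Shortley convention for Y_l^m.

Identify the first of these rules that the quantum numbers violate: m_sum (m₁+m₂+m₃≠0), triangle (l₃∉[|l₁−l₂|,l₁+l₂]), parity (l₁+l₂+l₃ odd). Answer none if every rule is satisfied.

m₁+m₂+m₃ = 1 − 2 + 1 = 0  ✓
triangle: |1−3|=2 ≤ l₃=1 ≤ 1+3=4  ✗
parity: l₁+l₂+l₃ = 5 is odd

triangle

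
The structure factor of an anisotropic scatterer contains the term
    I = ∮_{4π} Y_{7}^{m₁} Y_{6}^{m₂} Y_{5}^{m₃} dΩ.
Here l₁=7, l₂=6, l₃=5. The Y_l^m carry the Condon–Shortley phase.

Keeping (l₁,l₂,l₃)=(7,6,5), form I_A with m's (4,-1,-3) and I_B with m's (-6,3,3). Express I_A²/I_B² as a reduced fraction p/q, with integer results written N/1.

l's match ⇒ only the (l;m) 3-j factors differ between A and B.
A: triangle coeff Δ(7,6,5) = 1/174594420; Σ_t [1,3]: t=1:−1/5806080 t=2:+1/1036800 t=3:−1/2073600 = 1/3225600; (3j)²=27/4199 [(7 6 5; 4 -1 -3)], sign=+1
B: triangle coeff Δ(7,6,5) = 1/174594420; Σ_t [7,8]: t=7:−1/14515200 t=8:+1/29030400 = -1/29030400; (3j)²=12/1615 [(7 6 5; -6 3 3)], sign=-1
I_A²/I_B² = (27/4199)/(12/1615) = 45/52

45/52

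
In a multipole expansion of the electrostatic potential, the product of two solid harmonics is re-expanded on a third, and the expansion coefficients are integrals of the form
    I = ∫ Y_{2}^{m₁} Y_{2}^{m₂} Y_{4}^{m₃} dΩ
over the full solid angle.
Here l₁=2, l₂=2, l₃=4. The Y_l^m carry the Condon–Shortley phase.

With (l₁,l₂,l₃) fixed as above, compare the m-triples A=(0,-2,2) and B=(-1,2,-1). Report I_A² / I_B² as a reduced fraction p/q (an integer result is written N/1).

3/1

Same 2,2,4: normalisation and zero-m 3j drop out of the ratio.
A: Δ: 0! 4! 4! / 9! → 1/630; sum: t=0:+1/96 = 1/96; 3j²(2 2 4; 0 -2 2) = Δ·Π!·Σ² = 1/42  (sign +1)
B: Δ: 0! 4! 4! / 9! → 1/630; sum: t=0:+1/144 = 1/144; 3j²(2 2 4; -1 2 -1) = Δ·Π!·Σ² = 1/126  (sign -1)
I_A²/I_B² = (1/42)/(1/126) = 3/1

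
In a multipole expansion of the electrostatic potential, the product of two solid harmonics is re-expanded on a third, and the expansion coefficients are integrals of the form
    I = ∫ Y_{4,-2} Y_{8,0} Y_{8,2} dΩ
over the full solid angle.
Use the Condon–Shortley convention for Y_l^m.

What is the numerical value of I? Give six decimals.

m-sum 0 ✓  L=20 even ✓  4≤8≤12 ✓
Π(2lᵢ+1) = 9×17×17 = 2601
triangle coeff Δ(4,8,8) = 1/185175900
Σ_t [0,4]: t=0:+1/557383680 t=1:−1/21772800 t=2:+1/8294400 t=3:−1/21772800 t=4:+1/557383680 = 1/30965760
(3j)²=36/4199 [(4 8 8; 0 0 0)], sign=+1
Σ_t [2,4]: t=2:+1/49766400 t=3:−1/21772800 t=4:+1/92897280 = -1/66355200
(3j)²=63/8398 [(4 8 8; -2 0 2)], sign=-1
⇒ 4πI² = 10206/61009
I = (-1)√(10206/61009/(4π)) = -0.11537877

-0.115379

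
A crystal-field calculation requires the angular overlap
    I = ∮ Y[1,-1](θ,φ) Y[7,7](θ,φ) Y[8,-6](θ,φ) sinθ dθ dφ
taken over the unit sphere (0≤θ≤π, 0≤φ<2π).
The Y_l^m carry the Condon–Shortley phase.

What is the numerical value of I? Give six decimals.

Rules hold: Σm=0, L=16 even, 6≤8≤8.
N = 3·15·17 = 765
Δ = 0!·2!·14!/17! = 1/2040
Racah Σ t=0..0: t=0:+1/25401600 = 1/25401600
⇒ 3j(1 7 8; 0 0 0)² = 8/255, sgn +1
Racah Σ t=0..0: t=0:+1/174356582400 = 1/174356582400
⇒ 3j(1 7 8; -1 7 -6)² = 1/2040, sgn +1
4πI² = N·(3j₀)²·(3jₘ)² = 1/85
I = +1·√(0.0117647/4π) = 0.03059748

0.030597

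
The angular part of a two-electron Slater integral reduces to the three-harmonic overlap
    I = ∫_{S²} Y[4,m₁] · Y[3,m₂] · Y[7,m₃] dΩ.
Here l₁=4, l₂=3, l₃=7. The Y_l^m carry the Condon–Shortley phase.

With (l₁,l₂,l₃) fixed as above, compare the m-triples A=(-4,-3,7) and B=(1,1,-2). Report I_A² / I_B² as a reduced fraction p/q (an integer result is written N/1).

143/60

l's match ⇒ only the (l;m) 3-j factors differ between A and B.
A: triangle coeff Δ(4,3,7) = 1/45045; Σ_t [0,0]: t=0:+1/29030400 = 1/29030400; (3j)²=1/15 [(4 3 7; -4 -3 7)], sign=+1
B: triangle coeff Δ(4,3,7) = 1/45045; Σ_t [0,0]: t=0:+1/34560 = 1/34560; (3j)²=4/143 [(4 3 7; 1 1 -2)], sign=-1
I_A²/I_B² = (1/15)/(4/143) = 143/60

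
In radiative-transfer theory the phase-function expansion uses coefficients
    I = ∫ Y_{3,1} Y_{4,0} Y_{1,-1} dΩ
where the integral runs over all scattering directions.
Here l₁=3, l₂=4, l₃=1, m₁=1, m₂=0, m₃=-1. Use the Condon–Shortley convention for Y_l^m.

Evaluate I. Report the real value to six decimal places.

0.150786

m-sum 0 ✓  L=8 even ✓  1≤1≤7 ✓
Π(2lᵢ+1) = 7×9×3 = 189
triangle coeff Δ(3,4,1) = 1/252
Σ_t [3,3]: t=3:−1/36 = -1/36
(3j)²=4/63 [(3 4 1; 0 0 0)], sign=+1
Σ_t [2,2]: t=2:+1/96 = 1/96
(3j)²=1/42 [(3 4 1; 1 0 -1)], sign=+1
⇒ 4πI² = 2/7
I = (+1)√(2/7/(4π)) = 0.15078601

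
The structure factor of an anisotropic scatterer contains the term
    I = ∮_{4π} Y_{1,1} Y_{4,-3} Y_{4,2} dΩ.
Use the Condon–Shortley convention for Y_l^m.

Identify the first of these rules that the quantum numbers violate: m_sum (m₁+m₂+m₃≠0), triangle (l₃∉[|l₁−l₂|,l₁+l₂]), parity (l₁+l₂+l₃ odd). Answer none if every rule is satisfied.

m₁+m₂+m₃ = 1 − 3 + 2 = 0  ✓
triangle: |1−4|=3 ≤ l₃=4 ≤ 1+4=5  ✓
parity: l₁+l₂+l₃ = 9 is odd  ✗

parity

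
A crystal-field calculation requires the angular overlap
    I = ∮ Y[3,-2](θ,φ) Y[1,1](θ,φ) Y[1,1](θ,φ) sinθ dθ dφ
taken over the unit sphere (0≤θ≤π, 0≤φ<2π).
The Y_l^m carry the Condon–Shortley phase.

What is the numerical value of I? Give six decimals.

triangle: need 2≤l₃≤4, have 1; I=0

0.000000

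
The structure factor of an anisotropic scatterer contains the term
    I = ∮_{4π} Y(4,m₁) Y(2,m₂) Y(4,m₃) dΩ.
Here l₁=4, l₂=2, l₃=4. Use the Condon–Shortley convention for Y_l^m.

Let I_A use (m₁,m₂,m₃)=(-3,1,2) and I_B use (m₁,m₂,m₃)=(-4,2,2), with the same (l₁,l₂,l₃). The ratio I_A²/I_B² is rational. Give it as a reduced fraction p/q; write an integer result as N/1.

25/8

l's match ⇒ only the (l;m) 3-j factors differ between A and B.
A: triangle coeff Δ(4,2,4) = 1/13860; Σ_t [1,2]: t=1:−1/1440 t=2:+1/240 = 1/288; (3j)²=5/132 [(4 2 4; -3 1 2)], sign=+1
B: triangle coeff Δ(4,2,4) = 1/13860; Σ_t [2,2]: t=2:+1/2880 = 1/2880; (3j)²=2/165 [(4 2 4; -4 2 2)], sign=+1
I_A²/I_B² = (5/132)/(2/165) = 25/8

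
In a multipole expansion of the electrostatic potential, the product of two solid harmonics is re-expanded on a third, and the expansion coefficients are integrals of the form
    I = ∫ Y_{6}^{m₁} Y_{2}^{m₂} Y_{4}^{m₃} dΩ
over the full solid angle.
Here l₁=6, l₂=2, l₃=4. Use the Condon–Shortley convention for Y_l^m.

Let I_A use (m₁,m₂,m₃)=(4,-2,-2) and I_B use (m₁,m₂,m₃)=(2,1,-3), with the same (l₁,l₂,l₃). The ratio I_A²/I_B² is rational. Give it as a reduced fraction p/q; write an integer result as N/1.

Same 6,2,4: normalisation and zero-m 3j drop out of the ratio.
A: Δ: 4! 8! 0! / 13! → 1/6435; sum: t=0:+1/34560 = 1/34560; 3j²(6 2 4; 4 -2 -2) = Δ·Π!·Σ² = 14/429  (sign +1)
B: Δ: 4! 8! 0! / 13! → 1/6435; sum: t=3:−1/30240 = -1/30240; 3j²(6 2 4; 2 1 -3) = Δ·Π!·Σ² = 32/6435  (sign +1)
I_A²/I_B² = (14/429)/(32/6435) = 105/16

105/16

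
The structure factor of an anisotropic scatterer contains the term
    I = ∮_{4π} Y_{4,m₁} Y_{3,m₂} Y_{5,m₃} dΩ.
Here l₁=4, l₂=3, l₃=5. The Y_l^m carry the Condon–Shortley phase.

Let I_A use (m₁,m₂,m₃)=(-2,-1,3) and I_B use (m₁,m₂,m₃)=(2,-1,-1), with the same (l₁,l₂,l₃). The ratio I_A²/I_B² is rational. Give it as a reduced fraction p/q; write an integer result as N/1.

3402/1849

l's match ⇒ only the (l;m) 3-j factors differ between A and B.
A: triangle coeff Δ(4,3,5) = 1/180180; Σ_t [0,2]: t=0:+1/5760 t=1:−1/720 t=2:+1/2304 = -1/1280; (3j)²=27/1430 [(4 3 5; -2 -1 3)], sign=-1
B: triangle coeff Δ(4,3,5) = 1/180180; Σ_t [0,2]: t=0:+1/384 t=1:−1/720 t=2:+1/34560 = 43/34560; (3j)²=1849/180180 [(4 3 5; 2 -1 -1)], sign=+1
I_A²/I_B² = (27/1430)/(1849/180180) = 3402/1849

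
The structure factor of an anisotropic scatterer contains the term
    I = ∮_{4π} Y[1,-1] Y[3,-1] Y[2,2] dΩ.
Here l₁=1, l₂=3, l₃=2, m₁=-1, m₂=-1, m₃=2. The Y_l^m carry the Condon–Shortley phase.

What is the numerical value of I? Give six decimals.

-0.082589

Rules hold: Σm=0, L=6 even, 2≤2≤4.
N = 3·7·5 = 105
Δ = 2!·0!·4!/7! = 1/105
Racah Σ t=1..1: t=1:−1/4 = -1/4
⇒ 3j(1 3 2; 0 0 0)² = 3/35, sgn -1
Racah Σ t=2..2: t=2:+1/48 = 1/48
⇒ 3j(1 3 2; -1 -1 2)² = 1/105, sgn +1
4πI² = N·(3j₀)²·(3jₘ)² = 3/35
I = -1·√(0.0857143/4π) = -0.08258890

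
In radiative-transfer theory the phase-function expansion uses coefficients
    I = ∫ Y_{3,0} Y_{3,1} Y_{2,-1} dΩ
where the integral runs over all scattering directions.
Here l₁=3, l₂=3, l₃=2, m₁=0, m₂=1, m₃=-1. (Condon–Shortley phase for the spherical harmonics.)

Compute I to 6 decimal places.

-0.059471

Rules hold: Σm=0, L=8 even, 0≤2≤6.
N = 7·7·5 = 245
Δ = 4!·2!·2!/9! = 1/3780
Racah Σ t=1..3: t=1:−1/24 t=2:+1/4 t=3:−1/24 = 1/6
⇒ 3j(3 3 2; 0 0 0)² = 4/105, sgn +1
Racah Σ t=2..3: t=2:+1/8 t=3:−1/12 = 1/24
⇒ 3j(3 3 2; 0 1 -1)² = 1/210, sgn -1
4πI² = N·(3j₀)²·(3jₘ)² = 2/45
I = -1·√(0.0444444/4π) = -0.05947080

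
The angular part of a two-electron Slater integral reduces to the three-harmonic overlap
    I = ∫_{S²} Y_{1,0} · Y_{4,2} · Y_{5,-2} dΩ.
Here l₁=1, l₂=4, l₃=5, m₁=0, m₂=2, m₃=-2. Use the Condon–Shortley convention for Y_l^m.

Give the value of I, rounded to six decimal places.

Checks pass: Σm=0; 10 even; l₃=5∈[3,5].
(2·1+1)(2·4+1)(2·5+1) = 297
Δ: 0! 2! 8! / 11! → 1/495
sum: t=0:+1/576 = 1/576
3j²(1 4 5; 0 0 0) = Δ·Π!·Σ² = 5/99  (sign -1)
sum: t=0:+1/1440 = 1/1440
3j²(1 4 5; 0 2 -2) = Δ·Π!·Σ² = 7/165  (sign -1)
combine: 4πI² = 297·5/99·7/165 = 7/11
take √, sign +1: I = 0.22503380

0.225034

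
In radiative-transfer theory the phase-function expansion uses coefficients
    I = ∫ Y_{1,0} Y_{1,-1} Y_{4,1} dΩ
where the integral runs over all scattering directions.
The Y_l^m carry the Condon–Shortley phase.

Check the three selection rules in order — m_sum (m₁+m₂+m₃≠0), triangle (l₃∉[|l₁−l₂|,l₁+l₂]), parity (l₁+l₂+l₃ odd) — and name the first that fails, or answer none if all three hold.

triangle

m₁+m₂+m₃ = 0 − 1 + 1 = 0  ✓
triangle: |1−1|=0 ≤ l₃=4 ≤ 1+1=2  ✗
parity: l₁+l₂+l₃ = 6 is even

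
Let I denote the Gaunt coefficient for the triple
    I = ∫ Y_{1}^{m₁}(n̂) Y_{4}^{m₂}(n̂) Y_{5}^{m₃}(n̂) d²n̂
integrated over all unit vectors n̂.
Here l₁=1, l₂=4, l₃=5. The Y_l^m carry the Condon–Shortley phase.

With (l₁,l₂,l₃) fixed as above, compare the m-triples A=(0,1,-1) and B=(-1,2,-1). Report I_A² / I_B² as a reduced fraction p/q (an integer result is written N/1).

4/1

Shared (l₁,l₂,l₃)=(1,4,5): N and (l;000)² cancel in I_A²/I_B².
A: Δ = 0!·2!·8!/11! = 1/495; Racah Σ t=0..0: t=0:+1/720 = 1/720; ⇒ 3j(1 4 5; 0 1 -1)² = 8/165, sgn +1
B: Δ = 0!·2!·8!/11! = 1/495; Racah Σ t=0..0: t=0:+1/2880 = 1/2880; ⇒ 3j(1 4 5; -1 2 -1)² = 2/165, sgn +1
I_A²/I_B² = (8/165)/(2/165) = 4/1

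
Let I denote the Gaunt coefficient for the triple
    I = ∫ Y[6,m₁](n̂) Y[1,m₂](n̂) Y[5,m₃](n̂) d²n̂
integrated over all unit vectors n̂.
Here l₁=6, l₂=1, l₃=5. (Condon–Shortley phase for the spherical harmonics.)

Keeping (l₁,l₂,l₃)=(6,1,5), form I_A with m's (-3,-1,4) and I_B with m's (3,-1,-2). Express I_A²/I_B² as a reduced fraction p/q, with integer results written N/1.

1/12

l's match ⇒ only the (l;m) 3-j factors differ between A and B.
A: triangle coeff Δ(6,1,5) = 1/858; Σ_t [0,0]: t=0:+1/725760 = 1/725760; (3j)²=1/286 [(6 1 5; -3 -1 4)], sign=-1
B: triangle coeff Δ(6,1,5) = 1/858; Σ_t [0,0]: t=0:+1/60480 = 1/60480; (3j)²=6/143 [(6 1 5; 3 -1 -2)], sign=-1
I_A²/I_B² = (1/286)/(6/143) = 1/12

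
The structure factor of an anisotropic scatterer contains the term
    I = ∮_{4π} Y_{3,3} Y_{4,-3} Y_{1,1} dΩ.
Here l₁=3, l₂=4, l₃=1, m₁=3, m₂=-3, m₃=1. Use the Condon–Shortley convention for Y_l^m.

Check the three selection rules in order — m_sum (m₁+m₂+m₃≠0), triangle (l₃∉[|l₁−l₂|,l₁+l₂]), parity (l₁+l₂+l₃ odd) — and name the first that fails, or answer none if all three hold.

Σmᵢ = 1  ✗
l₃∈[|l₁−l₂|,l₁+l₂]=[1,7], have l₃=1
Σlᵢ = 8 ⇒ even

m_sum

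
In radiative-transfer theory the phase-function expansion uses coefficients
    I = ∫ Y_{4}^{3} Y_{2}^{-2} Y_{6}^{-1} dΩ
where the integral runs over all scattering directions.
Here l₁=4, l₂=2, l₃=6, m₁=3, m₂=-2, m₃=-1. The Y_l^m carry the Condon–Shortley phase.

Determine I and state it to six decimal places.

m-sum 0 ✓  L=12 even ✓  2≤6≤6 ✓
Π(2lᵢ+1) = 9×5×13 = 585
triangle coeff Δ(4,2,6) = 1/6435
Σ_t [0,0]: t=0:+1/2304 = 1/2304
(3j)²=5/143 [(4 2 6; 0 0 0)], sign=+1
Σ_t [0,0]: t=0:+1/120960 = 1/120960
(3j)²=1/1287 [(4 2 6; 3 -2 -1)], sign=-1
⇒ 4πI² = 25/1573
I = (-1)√(25/1573/(4π)) = -0.03556319

-0.035563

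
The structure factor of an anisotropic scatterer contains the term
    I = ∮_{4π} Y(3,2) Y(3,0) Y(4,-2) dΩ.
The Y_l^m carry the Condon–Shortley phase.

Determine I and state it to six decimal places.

-0.044418

m-sum 0 ✓  L=10 even ✓  0≤4≤6 ✓
Π(2lᵢ+1) = 7×7×9 = 441
triangle coeff Δ(3,3,4) = 1/34650
Σ_t [0,2]: t=0:+1/72 t=1:−1/16 t=2:+1/72 = -5/144
(3j)²=2/77 [(3 3 4; 0 0 0)], sign=-1
Σ_t [0,1]: t=0:+1/72 t=1:−1/96 = 1/288
(3j)²=1/462 [(3 3 4; 2 0 -2)], sign=+1
⇒ 4πI² = 3/121
I = (-1)√(3/121/(4π)) = -0.04441841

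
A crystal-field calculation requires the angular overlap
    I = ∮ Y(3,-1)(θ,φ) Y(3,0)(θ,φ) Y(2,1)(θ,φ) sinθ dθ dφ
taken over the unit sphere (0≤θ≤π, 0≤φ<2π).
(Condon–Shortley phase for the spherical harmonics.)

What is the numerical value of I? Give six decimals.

-0.059471

m-sum 0 ✓  L=8 even ✓  0≤2≤6 ✓
Π(2lᵢ+1) = 7×7×5 = 245
triangle coeff Δ(3,3,2) = 1/3780
Σ_t [1,3]: t=1:−1/24 t=2:+1/4 t=3:−1/24 = 1/6
(3j)²=4/105 [(3 3 2; 0 0 0)], sign=+1
Σ_t [2,3]: t=2:+1/8 t=3:−1/12 = 1/24
(3j)²=1/210 [(3 3 2; -1 0 1)], sign=-1
⇒ 4πI² = 2/45
I = (-1)√(2/45/(4π)) = -0.05947080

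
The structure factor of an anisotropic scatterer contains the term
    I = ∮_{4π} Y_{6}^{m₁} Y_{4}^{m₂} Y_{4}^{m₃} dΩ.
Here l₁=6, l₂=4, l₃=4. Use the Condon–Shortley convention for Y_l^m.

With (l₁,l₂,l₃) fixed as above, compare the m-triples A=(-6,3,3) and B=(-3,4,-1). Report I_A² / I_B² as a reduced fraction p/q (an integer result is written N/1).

Shared (l₁,l₂,l₃)=(6,4,4): N and (l;000)² cancel in I_A²/I_B².
A: Δ = 6!·6!·2!/15! = 1/1261260; Racah Σ t=6..6: t=6:+1/518400 = 1/518400; ⇒ 3j(6 4 4; -6 3 3)² = 7/195, sgn -1
B: Δ = 6!·6!·2!/15! = 1/1261260; Racah Σ t=6..6: t=6:+1/51840 = 1/51840; ⇒ 3j(6 4 4; -3 4 -1)² = 8/429, sgn -1
I_A²/I_B² = (7/195)/(8/429) = 77/40

77/40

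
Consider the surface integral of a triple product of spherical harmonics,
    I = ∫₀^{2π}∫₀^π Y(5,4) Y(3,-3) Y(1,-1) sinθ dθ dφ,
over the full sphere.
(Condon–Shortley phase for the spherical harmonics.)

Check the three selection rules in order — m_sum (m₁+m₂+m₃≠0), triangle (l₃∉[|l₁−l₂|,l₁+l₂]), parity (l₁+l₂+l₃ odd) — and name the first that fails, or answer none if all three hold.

triangle

m₁+m₂+m₃ = 4 − 3 − 1 = 0  ✓
triangle: |5−3|=2 ≤ l₃=1 ≤ 5+3=8  ✗
parity: l₁+l₂+l₃ = 9 is odd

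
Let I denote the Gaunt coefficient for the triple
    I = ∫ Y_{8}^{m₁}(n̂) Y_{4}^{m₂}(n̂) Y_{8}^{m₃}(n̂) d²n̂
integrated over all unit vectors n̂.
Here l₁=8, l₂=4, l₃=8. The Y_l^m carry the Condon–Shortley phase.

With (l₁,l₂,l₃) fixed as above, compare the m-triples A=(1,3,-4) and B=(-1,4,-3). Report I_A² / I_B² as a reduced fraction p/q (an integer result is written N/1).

Shared (l₁,l₂,l₃)=(8,4,8): N and (l;000)² cancel in I_A²/I_B².
A: Δ = 4!·12!·4!/21! = 1/185175900; Racah Σ t=3..4: t=3:−1/139345920 t=4:+1/313528320 = -1/250822656; ⇒ 3j(8 4 8; 1 3 -4)² = 1375/151164, sgn -1
B: Δ = 4!·12!·4!/21! = 1/185175900; Racah Σ t=4..4: t=4:+1/348364800 = 1/348364800; ⇒ 3j(8 4 8; -1 4 -3)² = 66/4199, sgn -1
I_A²/I_B² = (1375/151164)/(66/4199) = 125/216

125/216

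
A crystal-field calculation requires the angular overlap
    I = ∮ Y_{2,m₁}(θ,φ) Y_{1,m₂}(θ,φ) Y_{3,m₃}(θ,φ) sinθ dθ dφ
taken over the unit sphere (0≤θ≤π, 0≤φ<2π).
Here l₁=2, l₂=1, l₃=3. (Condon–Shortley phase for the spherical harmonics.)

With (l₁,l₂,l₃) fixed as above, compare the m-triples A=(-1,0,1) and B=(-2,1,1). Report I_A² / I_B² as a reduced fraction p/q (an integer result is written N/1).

8/1

l's match ⇒ only the (l;m) 3-j factors differ between A and B.
A: triangle coeff Δ(2,1,3) = 1/105; Σ_t [0,0]: t=0:+1/6 = 1/6; (3j)²=8/105 [(2 1 3; -1 0 1)], sign=+1
B: triangle coeff Δ(2,1,3) = 1/105; Σ_t [0,0]: t=0:+1/48 = 1/48; (3j)²=1/105 [(2 1 3; -2 1 1)], sign=+1
I_A²/I_B² = (8/105)/(1/105) = 8/1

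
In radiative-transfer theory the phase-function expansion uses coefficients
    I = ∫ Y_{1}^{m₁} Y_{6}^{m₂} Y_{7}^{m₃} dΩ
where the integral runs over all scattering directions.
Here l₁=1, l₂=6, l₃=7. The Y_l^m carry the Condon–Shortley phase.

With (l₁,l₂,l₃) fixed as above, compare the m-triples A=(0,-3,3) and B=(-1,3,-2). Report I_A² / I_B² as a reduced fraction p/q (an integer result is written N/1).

4/1

l's match ⇒ only the (l;m) 3-j factors differ between A and B.
A: triangle coeff Δ(1,6,7) = 1/1365; Σ_t [0,0]: t=0:+1/2177280 = 1/2177280; (3j)²=8/273 [(1 6 7; 0 -3 3)], sign=+1
B: triangle coeff Δ(1,6,7) = 1/1365; Σ_t [0,0]: t=0:+1/4354560 = 1/4354560; (3j)²=2/273 [(1 6 7; -1 3 -2)], sign=-1
I_A²/I_B² = (8/273)/(2/273) = 4/1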